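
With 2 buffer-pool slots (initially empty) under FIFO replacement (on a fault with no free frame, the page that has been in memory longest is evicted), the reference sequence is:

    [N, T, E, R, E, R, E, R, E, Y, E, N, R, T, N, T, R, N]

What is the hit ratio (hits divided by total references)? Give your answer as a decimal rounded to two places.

N → fault, frames {N}
T → fault, frames {N,T}
E → fault, evict N, frames {T,E}
R → fault, evict T, frames {E,R}
E → hit
R → hit
E → hit
R → hit
E → hit
Y → fault, evict E, frames {R,Y}
E → fault, evict R, frames {Y,E}
N → fault, evict Y, frames {E,N}
R → fault, evict E, frames {N,R}
T → fault, evict N, frames {R,T}
N → fault, evict R, frames {T,N}
T → hit
R → fault, evict T, frames {N,R}
N → hit
Hits: 7 of 18 references → 7/18 = 0.3889.

0.39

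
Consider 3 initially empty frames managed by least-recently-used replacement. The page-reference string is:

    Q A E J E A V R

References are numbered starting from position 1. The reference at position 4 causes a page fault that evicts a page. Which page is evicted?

Q

pos 1: Q: fault, frames (Q)
pos 2: A: fault, frames (Q A)
pos 3: E: fault, frames (Q A E)
pos 4: J: fault, evict Q, frames (A E J)
At position 4, page Q is evicted.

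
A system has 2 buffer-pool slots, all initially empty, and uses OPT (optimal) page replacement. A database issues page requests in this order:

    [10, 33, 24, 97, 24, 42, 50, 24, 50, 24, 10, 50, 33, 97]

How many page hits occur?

10: fault, frames [10]
33: fault, frames [10, 33]
24: fault, evict 33, frames [10, 24]
97: fault, evict 10, frames [24, 97]
24: hit
42: fault, evict 97, frames [24, 42]
50: fault, evict 42, frames [24, 50]
24: hit
50: hit
24: hit
10: fault, evict 24, frames [50, 10]
50: hit
33: fault, evict 10, frames [50, 33]
97: fault, evict 33, frames [50, 97]
Hits: 5.

5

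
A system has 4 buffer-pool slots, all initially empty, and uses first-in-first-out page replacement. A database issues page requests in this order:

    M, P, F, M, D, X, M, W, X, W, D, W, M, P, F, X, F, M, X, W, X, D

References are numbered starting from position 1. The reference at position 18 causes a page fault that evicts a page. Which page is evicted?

pos 1: M: fault, frames {M}
pos 2: P: fault, frames {M,P}
pos 3: F: fault, frames {M,P,F}
pos 4: M: hit
pos 5: D: fault, frames {M,P,F,D}
pos 6: X: fault, evict M, frames {P,F,D,X}
pos 7: M: fault, evict P, frames {F,D,X,M}
pos 8: W: fault, evict F, frames {D,X,M,W}
pos 9: X: hit
pos 10: W: hit
pos 11: D: hit
pos 12: W: hit
pos 13: M: hit
pos 14: P: fault, evict D, frames {X,M,W,P}
pos 15: F: fault, evict X, frames {M,W,P,F}
pos 16: X: fault, evict M, frames {W,P,F,X}
pos 17: F: hit
pos 18: M: fault, evict W, frames {P,F,X,M}
At position 18, page W is evicted.

W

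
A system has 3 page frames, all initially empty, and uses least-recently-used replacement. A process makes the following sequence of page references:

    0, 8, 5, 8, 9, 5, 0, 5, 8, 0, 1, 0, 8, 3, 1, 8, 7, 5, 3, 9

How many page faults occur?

0 → miss, frames (0)
8 → miss, frames (0 8)
5 → miss, frames (0 8 5)
8 → hit
9 → miss, evict 0, frames (5 8 9)
5 → hit
0 → miss, evict 8, frames (9 5 0)
5 → hit
8 → miss, evict 9, frames (0 5 8)
0 → hit
1 → miss, evict 5, frames (8 0 1)
0 → hit
8 → hit
3 → miss, evict 1, frames (0 8 3)
1 → miss, evict 0, frames (8 3 1)
8 → hit
7 → miss, evict 3, frames (1 8 7)
5 → miss, evict 1, frames (8 7 5)
3 → miss, evict 8, frames (7 5 3)
9 → miss, evict 7, frames (5 3 9)
Page faults: 13.

13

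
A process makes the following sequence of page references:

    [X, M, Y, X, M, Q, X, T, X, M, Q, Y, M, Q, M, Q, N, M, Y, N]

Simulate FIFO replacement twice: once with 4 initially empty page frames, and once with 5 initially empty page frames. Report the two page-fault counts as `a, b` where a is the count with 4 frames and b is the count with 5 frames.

10, 6

4 frames: F F F . . F . F F F . F . F . . F . . . → 10 faults.
5 frames: F F F . . F . F . . . . . . . . F . . . → 6 faults.
6 < 10: adding a frame reduced faults, as is typical.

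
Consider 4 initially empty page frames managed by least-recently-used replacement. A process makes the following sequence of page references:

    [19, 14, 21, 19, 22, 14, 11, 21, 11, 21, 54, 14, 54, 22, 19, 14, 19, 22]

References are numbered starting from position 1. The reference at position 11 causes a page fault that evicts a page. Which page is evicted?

22

pos 1: 19 -> fault, frames [19]
pos 2: 14 -> fault, frames [19, 14]
pos 3: 21 -> fault, frames [19, 14, 21]
pos 4: 19 -> hit
pos 5: 22 -> fault, frames [14, 21, 19, 22]
pos 6: 14 -> hit
pos 7: 11 -> fault, evict 21, frames [19, 22, 14, 11]
pos 8: 21 -> fault, evict 19, frames [22, 14, 11, 21]
pos 9: 11 -> hit
pos 10: 21 -> hit
pos 11: 54 -> fault, evict 22, frames [14, 11, 21, 54]
At position 11, page 22 is evicted.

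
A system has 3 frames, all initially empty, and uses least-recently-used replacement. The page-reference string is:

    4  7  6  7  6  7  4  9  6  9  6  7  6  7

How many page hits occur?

8

4 → miss, frames {4}
7 → miss, frames {4,7}
6 → miss, frames {4,7,6}
7 → hit
6 → hit
7 → hit
4 → hit
9 → miss, evict 6, frames {7,4,9}
6 → miss, evict 7, frames {4,9,6}
9 → hit
6 → hit
7 → miss, evict 4, frames {9,6,7}
6 → hit
7 → hit
Hits: 8.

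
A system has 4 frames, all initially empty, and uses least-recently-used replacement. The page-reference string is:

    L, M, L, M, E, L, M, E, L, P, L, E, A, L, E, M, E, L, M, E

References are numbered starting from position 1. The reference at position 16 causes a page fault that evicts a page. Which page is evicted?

P

pos 1: L → miss, frames [L]
pos 2: M → miss, frames [L, M]
pos 3: L → hit
pos 4: M → hit
pos 5: E → miss, frames [L, M, E]
pos 6: L → hit
pos 7: M → hit
pos 8: E → hit
pos 9: L → hit
pos 10: P → miss, frames [M, E, L, P]
pos 11: L → hit
pos 12: E → hit
pos 13: A → miss, evict M, frames [P, L, E, A]
pos 14: L → hit
pos 15: E → hit
pos 16: M → miss, evict P, frames [A, L, E, M]
At position 16, page P is evicted.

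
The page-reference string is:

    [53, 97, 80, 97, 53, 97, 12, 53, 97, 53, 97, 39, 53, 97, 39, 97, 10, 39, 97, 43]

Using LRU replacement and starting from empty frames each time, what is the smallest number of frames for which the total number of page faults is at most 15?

2

f=1: 20 faults
f=2: 15 faults
f=3: 7 faults
f=4: 7 faults
f=5: 7 faults
f=6: 7 faults
f=7: 7 faults
Smallest f with faults ≤ 15 is 2.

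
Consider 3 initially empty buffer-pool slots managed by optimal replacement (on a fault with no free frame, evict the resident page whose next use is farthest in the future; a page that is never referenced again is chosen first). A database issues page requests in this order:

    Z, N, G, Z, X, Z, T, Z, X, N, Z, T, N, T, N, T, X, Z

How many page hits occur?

11

Z → fault, frames [Z]
N → fault, frames [Z, N]
G → fault, frames [Z, N, G]
Z → hit
X → fault, evict G, frames [Z, N, X]
Z → hit
T → fault, evict N, frames [Z, X, T]
Z → hit
X → hit
N → fault, evict X, frames [Z, T, N]
Z → hit
T → hit
N → hit
T → hit
N → hit
T → hit
X → fault, evict N, frames [Z, T, X]
Z → hit
Hits: 11.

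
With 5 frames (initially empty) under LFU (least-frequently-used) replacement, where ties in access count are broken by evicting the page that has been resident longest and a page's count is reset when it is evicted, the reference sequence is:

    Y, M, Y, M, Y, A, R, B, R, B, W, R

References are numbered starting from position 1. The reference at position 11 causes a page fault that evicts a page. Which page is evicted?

A

pos 1: Y → miss, frames (Y)
pos 2: M → miss, frames (Y M)
pos 3: Y → hit
pos 4: M → hit
pos 5: Y → hit
pos 6: A → miss, frames (Y M A)
pos 7: R → miss, frames (Y M A R)
pos 8: B → miss, frames (Y M A R B)
pos 9: R → hit
pos 10: B → hit
pos 11: W → miss, evict A, frames (Y M R B W)
At position 11, page A is evicted.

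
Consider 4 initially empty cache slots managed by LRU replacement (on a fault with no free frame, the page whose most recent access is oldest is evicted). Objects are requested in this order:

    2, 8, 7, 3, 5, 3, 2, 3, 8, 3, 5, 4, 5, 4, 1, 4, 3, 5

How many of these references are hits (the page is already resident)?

2 → fault, frames {2}
8 → fault, frames {2,8}
7 → fault, frames {2,8,7}
3 → fault, frames {2,8,7,3}
5 → fault, evict 2, frames {8,7,3,5}
3 → hit
2 → fault, evict 8, frames {7,5,3,2}
3 → hit
8 → fault, evict 7, frames {5,2,3,8}
3 → hit
5 → hit
4 → fault, evict 2, frames {8,3,5,4}
5 → hit
4 → hit
1 → fault, evict 8, frames {3,5,4,1}
4 → hit
3 → hit
5 → hit
Hits: 9.

9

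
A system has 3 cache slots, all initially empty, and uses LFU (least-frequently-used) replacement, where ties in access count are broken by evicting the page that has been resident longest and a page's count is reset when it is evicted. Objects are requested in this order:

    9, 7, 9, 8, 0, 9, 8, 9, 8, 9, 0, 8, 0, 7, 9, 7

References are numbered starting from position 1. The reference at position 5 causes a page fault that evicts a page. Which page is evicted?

pos 1: 9: fault, frames {9}
pos 2: 7: fault, frames {9,7}
pos 3: 9: hit
pos 4: 8: fault, frames {9,7,8}
pos 5: 0: fault, evict 7, frames {9,8,0}
At position 5, page 7 is evicted.

7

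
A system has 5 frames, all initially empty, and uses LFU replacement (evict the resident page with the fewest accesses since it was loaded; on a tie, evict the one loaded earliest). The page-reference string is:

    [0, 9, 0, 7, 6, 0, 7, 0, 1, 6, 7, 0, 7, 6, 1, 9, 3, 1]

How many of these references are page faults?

6

0: miss, frames {0}
9: miss, frames {0,9}
0: hit
7: miss, frames {0,9,7}
6: miss, frames {0,9,7,6}
0: hit
7: hit
0: hit
1: miss, frames {0,9,7,6,1}
6: hit
7: hit
0: hit
7: hit
6: hit
1: hit
9: hit
3: miss, evict 9, frames {0,7,6,1,3}
1: hit
Page faults: 6.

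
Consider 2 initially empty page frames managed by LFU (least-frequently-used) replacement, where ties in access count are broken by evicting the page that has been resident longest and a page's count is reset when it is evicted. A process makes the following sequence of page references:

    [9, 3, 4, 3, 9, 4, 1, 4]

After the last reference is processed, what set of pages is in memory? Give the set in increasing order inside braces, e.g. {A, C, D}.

{3, 4}

9 -> miss, frames [9]
3 -> miss, frames [9, 3]
4 -> miss, evict 9, frames [3, 4]
3 -> hit
9 -> miss, evict 4, frames [3, 9]
4 -> miss, evict 9, frames [3, 4]
1 -> miss, evict 4, frames [3, 1]
4 -> miss, evict 1, frames [3, 4]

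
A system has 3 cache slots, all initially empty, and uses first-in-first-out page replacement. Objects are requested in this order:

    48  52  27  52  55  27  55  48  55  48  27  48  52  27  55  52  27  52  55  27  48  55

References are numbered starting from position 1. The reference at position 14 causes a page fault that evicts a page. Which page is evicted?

pos 1: 48 → fault, frames [48]
pos 2: 52 → fault, frames [48, 52]
pos 3: 27 → fault, frames [48, 52, 27]
pos 4: 52 → hit
pos 5: 55 → fault, evict 48, frames [52, 27, 55]
pos 6: 27 → hit
pos 7: 55 → hit
pos 8: 48 → fault, evict 52, frames [27, 55, 48]
pos 9: 55 → hit
pos 10: 48 → hit
pos 11: 27 → hit
pos 12: 48 → hit
pos 13: 52 → fault, evict 27, frames [55, 48, 52]
pos 14: 27 → fault, evict 55, frames [48, 52, 27]
At position 14, page 55 is evicted.

55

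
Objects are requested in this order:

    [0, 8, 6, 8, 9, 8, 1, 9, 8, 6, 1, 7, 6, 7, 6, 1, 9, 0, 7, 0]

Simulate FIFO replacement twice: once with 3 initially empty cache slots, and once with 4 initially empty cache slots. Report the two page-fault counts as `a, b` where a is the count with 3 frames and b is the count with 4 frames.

3 frames: F F F . F . F . F F . F . . . F F F F . → 12 faults.
4 frames: F F F . F . F . . . . F . . . . . F . . → 7 faults.
7 < 12: adding a frame reduced faults, as is typical.

12, 7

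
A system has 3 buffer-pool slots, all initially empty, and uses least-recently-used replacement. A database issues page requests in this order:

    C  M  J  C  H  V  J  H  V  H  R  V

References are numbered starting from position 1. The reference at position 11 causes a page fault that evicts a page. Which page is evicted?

pos 1: C -> fault, frames {C}
pos 2: M -> fault, frames {C,M}
pos 3: J -> fault, frames {C,M,J}
pos 4: C -> hit
pos 5: H -> fault, evict M, frames {J,C,H}
pos 6: V -> fault, evict J, frames {C,H,V}
pos 7: J -> fault, evict C, frames {H,V,J}
pos 8: H -> hit
pos 9: V -> hit
pos 10: H -> hit
pos 11: R -> fault, evict J, frames {V,H,R}
At position 11, page J is evicted.

J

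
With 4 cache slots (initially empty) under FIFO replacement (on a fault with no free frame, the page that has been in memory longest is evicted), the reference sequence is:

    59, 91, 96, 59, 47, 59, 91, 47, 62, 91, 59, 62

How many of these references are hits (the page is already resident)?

6

59 → fault, frames (59)
91 → fault, frames (59 91)
96 → fault, frames (59 91 96)
59 → hit
47 → fault, frames (59 91 96 47)
59 → hit
91 → hit
47 → hit
62 → fault, evict 59, frames (91 96 47 62)
91 → hit
59 → fault, evict 91, frames (96 47 62 59)
62 → hit
Hits: 6.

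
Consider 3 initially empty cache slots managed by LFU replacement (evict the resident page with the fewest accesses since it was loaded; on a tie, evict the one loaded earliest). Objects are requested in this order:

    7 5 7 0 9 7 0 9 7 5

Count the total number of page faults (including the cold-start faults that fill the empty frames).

5

7: fault, frames (7)
5: fault, frames (7 5)
7: hit
0: fault, frames (7 5 0)
9: fault, evict 5, frames (7 0 9)
7: hit
0: hit
9: hit
7: hit
5: fault, evict 0, frames (7 9 5)
Page faults: 5.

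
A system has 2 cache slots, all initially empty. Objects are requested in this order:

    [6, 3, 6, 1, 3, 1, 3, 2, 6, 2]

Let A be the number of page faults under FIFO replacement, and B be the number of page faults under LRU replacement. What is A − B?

-1

Under FIFO: F F . F . . . F F . → 5 faults.
Under LRU: F F . F F . . F F . → 6 faults.
A − B = 5 − 6 = -1.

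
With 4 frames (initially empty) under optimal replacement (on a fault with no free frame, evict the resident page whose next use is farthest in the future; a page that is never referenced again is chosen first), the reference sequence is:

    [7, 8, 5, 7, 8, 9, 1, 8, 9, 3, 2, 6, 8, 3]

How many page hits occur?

7 -> fault, frames (7)
8 -> fault, frames (7 8)
5 -> fault, frames (7 8 5)
7 -> hit
8 -> hit
9 -> fault, frames (7 8 5 9)
1 -> fault, evict 5, frames (7 8 9 1)
8 -> hit
9 -> hit
3 -> fault, evict 1, frames (7 8 9 3)
2 -> fault, evict 9, frames (7 8 3 2)
6 -> fault, evict 2, frames (7 8 3 6)
8 -> hit
3 -> hit
Hits: 6.

6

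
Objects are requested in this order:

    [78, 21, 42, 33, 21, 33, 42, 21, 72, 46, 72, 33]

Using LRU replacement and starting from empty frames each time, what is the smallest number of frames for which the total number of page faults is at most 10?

2

f=1: 12 faults
f=2: 10 faults
f=3: 7 faults
f=4: 7 faults
f=5: 6 faults
f=6: 6 faults
Smallest f with faults ≤ 10 is 2.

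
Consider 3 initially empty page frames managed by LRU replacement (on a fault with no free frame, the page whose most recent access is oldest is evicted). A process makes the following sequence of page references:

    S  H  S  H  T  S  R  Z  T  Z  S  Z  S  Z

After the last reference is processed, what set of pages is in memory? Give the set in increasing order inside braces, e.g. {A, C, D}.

S → fault, frames {S}
H → fault, frames {S,H}
S → hit
H → hit
T → fault, frames {S,H,T}
S → hit
R → fault, evict H, frames {T,S,R}
Z → fault, evict T, frames {S,R,Z}
T → fault, evict S, frames {R,Z,T}
Z → hit
S → fault, evict R, frames {T,Z,S}
Z → hit
S → hit
Z → hit

{S, T, Z}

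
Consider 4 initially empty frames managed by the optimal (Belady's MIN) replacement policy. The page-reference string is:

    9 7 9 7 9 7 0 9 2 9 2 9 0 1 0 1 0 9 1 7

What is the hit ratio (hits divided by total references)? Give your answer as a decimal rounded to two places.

0.75

9: fault, frames (9)
7: fault, frames (9 7)
9: hit
7: hit
9: hit
7: hit
0: fault, frames (9 7 0)
9: hit
2: fault, frames (9 7 0 2)
9: hit
2: hit
9: hit
0: hit
1: fault, evict 2, frames (9 7 0 1)
0: hit
1: hit
0: hit
9: hit
1: hit
7: hit
Hits: 15 of 20 references → 15/20 = 0.7500.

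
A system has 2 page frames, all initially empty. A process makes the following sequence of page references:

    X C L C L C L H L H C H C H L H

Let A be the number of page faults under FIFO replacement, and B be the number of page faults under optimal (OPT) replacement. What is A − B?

Under FIFO: F F F . . . . F . . F . . . F F → 7 faults.
Under OPT: F F F . . . . F . . F . . . F . → 6 faults.
A − B = 7 − 6 = 1.

1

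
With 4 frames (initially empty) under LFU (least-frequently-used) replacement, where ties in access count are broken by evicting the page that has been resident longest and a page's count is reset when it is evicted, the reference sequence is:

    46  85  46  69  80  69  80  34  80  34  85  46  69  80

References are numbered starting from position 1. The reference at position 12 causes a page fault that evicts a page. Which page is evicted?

pos 1: 46 -> miss, frames (46)
pos 2: 85 -> miss, frames (46 85)
pos 3: 46 -> hit
pos 4: 69 -> miss, frames (46 85 69)
pos 5: 80 -> miss, frames (46 85 69 80)
pos 6: 69 -> hit
pos 7: 80 -> hit
pos 8: 34 -> miss, evict 85, frames (46 69 80 34)
pos 9: 80 -> hit
pos 10: 34 -> hit
pos 11: 85 -> miss, evict 46, frames (69 80 34 85)
pos 12: 46 -> miss, evict 85, frames (69 80 34 46)
At position 12, page 85 is evicted.

85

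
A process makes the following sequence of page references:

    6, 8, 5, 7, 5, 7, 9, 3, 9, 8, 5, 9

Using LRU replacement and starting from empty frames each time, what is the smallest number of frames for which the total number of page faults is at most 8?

3

f=1: 12 faults
f=2: 9 faults
f=3: 8 faults
f=4: 8 faults
f=5: 6 faults
f=6: 6 faults
Smallest f with faults ≤ 8 is 3.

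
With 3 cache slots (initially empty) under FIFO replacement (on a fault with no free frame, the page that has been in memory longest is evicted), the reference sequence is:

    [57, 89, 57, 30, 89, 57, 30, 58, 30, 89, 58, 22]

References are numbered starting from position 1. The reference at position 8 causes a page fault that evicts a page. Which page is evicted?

pos 1: 57 → miss, frames (57)
pos 2: 89 → miss, frames (57 89)
pos 3: 57 → hit
pos 4: 30 → miss, frames (57 89 30)
pos 5: 89 → hit
pos 6: 57 → hit
pos 7: 30 → hit
pos 8: 58 → miss, evict 57, frames (89 30 58)
At position 8, page 57 is evicted.

57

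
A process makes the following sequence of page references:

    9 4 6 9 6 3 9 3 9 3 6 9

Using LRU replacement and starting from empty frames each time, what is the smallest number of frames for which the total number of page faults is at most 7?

f=1: 12 faults
f=2: 8 faults
f=3: 4 faults
f=4: 4 faults
Smallest f with faults ≤ 7 is 3.

3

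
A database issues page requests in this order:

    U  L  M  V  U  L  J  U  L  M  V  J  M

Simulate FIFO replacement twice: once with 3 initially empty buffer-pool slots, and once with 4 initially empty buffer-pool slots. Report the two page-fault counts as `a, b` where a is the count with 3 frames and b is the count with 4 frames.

3 frames: F F F F F F F . . F F . . → 9 faults.
4 frames: F F F F . . F F F F F F . → 10 faults.
10 > 9: adding a frame increased faults — Belady's anomaly.

9, 10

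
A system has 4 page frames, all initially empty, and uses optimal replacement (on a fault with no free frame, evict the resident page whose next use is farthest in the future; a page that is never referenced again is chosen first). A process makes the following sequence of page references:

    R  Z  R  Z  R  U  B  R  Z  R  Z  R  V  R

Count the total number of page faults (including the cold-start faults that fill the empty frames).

5

R: fault, frames {R}
Z: fault, frames {R,Z}
R: hit
Z: hit
R: hit
U: fault, frames {R,Z,U}
B: fault, frames {R,Z,U,B}
R: hit
Z: hit
R: hit
Z: hit
R: hit
V: fault, evict B, frames {R,Z,U,V}
R: hit
Page faults: 5.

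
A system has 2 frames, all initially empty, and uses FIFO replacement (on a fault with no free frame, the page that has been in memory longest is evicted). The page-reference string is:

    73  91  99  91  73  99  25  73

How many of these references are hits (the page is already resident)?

3

73: fault, frames {73}
91: fault, frames {73,91}
99: fault, evict 73, frames {91,99}
91: hit
73: fault, evict 91, frames {99,73}
99: hit
25: fault, evict 99, frames {73,25}
73: hit
Hits: 3.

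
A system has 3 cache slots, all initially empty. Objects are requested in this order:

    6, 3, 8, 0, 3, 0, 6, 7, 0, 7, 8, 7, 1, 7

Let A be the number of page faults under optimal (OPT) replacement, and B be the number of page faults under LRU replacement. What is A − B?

Under OPT: F F F F . . . F . . F . F . → 7 faults.
Under LRU: F F F F . . F F . . F . F . → 8 faults.
A − B = 7 − 8 = -1.

-1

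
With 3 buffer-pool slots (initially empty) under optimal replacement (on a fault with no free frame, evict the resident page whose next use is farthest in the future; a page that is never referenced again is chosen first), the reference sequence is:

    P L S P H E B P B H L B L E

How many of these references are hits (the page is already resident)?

6

P → fault, frames (P)
L → fault, frames (P L)
S → fault, frames (P L S)
P → hit
H → fault, evict S, frames (P L H)
E → fault, evict L, frames (P H E)
B → fault, evict E, frames (P H B)
P → hit
B → hit
H → hit
L → fault, evict H, frames (P B L)
B → hit
L → hit
E → fault, evict L, frames (P B E)
Hits: 6.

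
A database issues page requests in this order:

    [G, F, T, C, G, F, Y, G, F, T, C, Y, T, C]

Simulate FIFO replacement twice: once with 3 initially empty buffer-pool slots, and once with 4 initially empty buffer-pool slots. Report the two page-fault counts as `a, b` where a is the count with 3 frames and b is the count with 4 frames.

9, 10

3 frames: F F F F F F F . . F F . . . → 9 faults.
4 frames: F F F F . . F F F F F F . . → 10 faults.
10 > 9: adding a frame increased faults — Belady's anomaly.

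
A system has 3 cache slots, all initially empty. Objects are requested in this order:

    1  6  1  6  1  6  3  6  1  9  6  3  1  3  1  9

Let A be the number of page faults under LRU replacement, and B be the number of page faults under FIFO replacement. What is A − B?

Under LRU: F F . . . . F . . F . F F . . F → 7 faults.
Under FIFO: F F . . . . F . . F . . F . . . → 5 faults.
A − B = 7 − 5 = 2.

2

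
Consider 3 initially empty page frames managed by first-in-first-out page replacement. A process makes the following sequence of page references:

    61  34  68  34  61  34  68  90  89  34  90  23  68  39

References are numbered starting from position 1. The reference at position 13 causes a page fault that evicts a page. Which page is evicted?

pos 1: 61: fault, frames [61]
pos 2: 34: fault, frames [61, 34]
pos 3: 68: fault, frames [61, 34, 68]
pos 4: 34: hit
pos 5: 61: hit
pos 6: 34: hit
pos 7: 68: hit
pos 8: 90: fault, evict 61, frames [34, 68, 90]
pos 9: 89: fault, evict 34, frames [68, 90, 89]
pos 10: 34: fault, evict 68, frames [90, 89, 34]
pos 11: 90: hit
pos 12: 23: fault, evict 90, frames [89, 34, 23]
pos 13: 68: fault, evict 89, frames [34, 23, 68]
At position 13, page 89 is evicted.

89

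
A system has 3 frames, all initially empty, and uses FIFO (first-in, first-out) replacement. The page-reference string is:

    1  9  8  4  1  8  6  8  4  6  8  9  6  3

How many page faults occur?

1 → miss, frames [1]
9 → miss, frames [1, 9]
8 → miss, frames [1, 9, 8]
4 → miss, evict 1, frames [9, 8, 4]
1 → miss, evict 9, frames [8, 4, 1]
8 → hit
6 → miss, evict 8, frames [4, 1, 6]
8 → miss, evict 4, frames [1, 6, 8]
4 → miss, evict 1, frames [6, 8, 4]
6 → hit
8 → hit
9 → miss, evict 6, frames [8, 4, 9]
6 → miss, evict 8, frames [4, 9, 6]
3 → miss, evict 4, frames [9, 6, 3]
Page faults: 11.

11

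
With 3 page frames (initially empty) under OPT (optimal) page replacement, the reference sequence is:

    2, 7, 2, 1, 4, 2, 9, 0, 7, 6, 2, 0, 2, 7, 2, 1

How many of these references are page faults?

2 → fault, frames (2)
7 → fault, frames (2 7)
2 → hit
1 → fault, frames (2 7 1)
4 → fault, evict 1, frames (2 7 4)
2 → hit
9 → fault, evict 4, frames (2 7 9)
0 → fault, evict 9, frames (2 7 0)
7 → hit
6 → fault, evict 7, frames (2 0 6)
2 → hit
0 → hit
2 → hit
7 → fault, evict 6, frames (2 0 7)
2 → hit
1 → fault, evict 7, frames (2 0 1)
Page faults: 9.

9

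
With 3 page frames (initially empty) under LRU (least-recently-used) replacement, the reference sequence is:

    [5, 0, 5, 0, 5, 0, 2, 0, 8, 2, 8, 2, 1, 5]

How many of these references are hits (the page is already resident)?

8

5 → miss, frames (5)
0 → miss, frames (5 0)
5 → hit
0 → hit
5 → hit
0 → hit
2 → miss, frames (5 0 2)
0 → hit
8 → miss, evict 5, frames (2 0 8)
2 → hit
8 → hit
2 → hit
1 → miss, evict 0, frames (8 2 1)
5 → miss, evict 8, frames (2 1 5)
Hits: 8.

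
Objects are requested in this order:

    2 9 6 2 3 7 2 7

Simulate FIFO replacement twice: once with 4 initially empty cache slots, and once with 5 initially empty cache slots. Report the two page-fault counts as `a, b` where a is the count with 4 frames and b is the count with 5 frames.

6, 5

4 frames: F F F . F F F . → 6 faults.
5 frames: F F F . F F . . → 5 faults.
5 < 6: adding a frame reduced faults, as is typical.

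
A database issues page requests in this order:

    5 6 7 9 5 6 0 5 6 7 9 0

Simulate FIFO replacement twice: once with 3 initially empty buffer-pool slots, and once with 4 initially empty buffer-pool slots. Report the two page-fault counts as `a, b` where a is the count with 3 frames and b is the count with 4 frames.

3 frames: F F F F F F F . . F F . → 9 faults.
4 frames: F F F F . . F F F F F F → 10 faults.
10 > 9: adding a frame increased faults — Belady's anomaly.

9, 10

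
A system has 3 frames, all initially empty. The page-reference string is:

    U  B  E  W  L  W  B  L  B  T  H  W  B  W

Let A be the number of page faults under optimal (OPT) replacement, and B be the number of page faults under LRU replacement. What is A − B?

Under OPT: F F F F F . . . . F F . . . → 7 faults.
Under LRU: F F F F F . F . . F F F F . → 10 faults.
A − B = 7 − 10 = -3.

-3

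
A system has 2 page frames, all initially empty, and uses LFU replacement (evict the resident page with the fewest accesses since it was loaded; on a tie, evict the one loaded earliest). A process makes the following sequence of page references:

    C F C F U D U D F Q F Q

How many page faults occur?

7

C -> fault, frames {C}
F -> fault, frames {C,F}
C -> hit
F -> hit
U -> fault, evict C, frames {F,U}
D -> fault, evict U, frames {F,D}
U -> fault, evict D, frames {F,U}
D -> fault, evict U, frames {F,D}
F -> hit
Q -> fault, evict D, frames {F,Q}
F -> hit
Q -> hit
Page faults: 7.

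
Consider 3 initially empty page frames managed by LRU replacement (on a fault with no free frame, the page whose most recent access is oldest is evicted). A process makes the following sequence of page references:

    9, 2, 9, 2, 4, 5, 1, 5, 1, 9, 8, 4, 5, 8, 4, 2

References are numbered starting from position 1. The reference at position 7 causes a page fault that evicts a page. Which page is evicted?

pos 1: 9 -> miss, frames (9)
pos 2: 2 -> miss, frames (9 2)
pos 3: 9 -> hit
pos 4: 2 -> hit
pos 5: 4 -> miss, frames (9 2 4)
pos 6: 5 -> miss, evict 9, frames (2 4 5)
pos 7: 1 -> miss, evict 2, frames (4 5 1)
At position 7, page 2 is evicted.

2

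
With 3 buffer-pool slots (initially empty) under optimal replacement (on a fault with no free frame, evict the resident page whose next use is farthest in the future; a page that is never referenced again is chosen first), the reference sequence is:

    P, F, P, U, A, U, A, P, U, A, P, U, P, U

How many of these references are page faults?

4

P → fault, frames (P)
F → fault, frames (P F)
P → hit
U → fault, frames (P F U)
A → fault, evict F, frames (P U A)
U → hit
A → hit
P → hit
U → hit
A → hit
P → hit
U → hit
P → hit
U → hit
Page faults: 4.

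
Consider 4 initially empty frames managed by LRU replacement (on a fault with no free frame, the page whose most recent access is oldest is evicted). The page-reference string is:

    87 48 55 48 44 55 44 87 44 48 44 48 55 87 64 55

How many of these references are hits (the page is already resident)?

87 → fault, frames [87]
48 → fault, frames [87, 48]
55 → fault, frames [87, 48, 55]
48 → hit
44 → fault, frames [87, 55, 48, 44]
55 → hit
44 → hit
87 → hit
44 → hit
48 → hit
44 → hit
48 → hit
55 → hit
87 → hit
64 → fault, evict 44, frames [48, 55, 87, 64]
55 → hit
Hits: 11.

11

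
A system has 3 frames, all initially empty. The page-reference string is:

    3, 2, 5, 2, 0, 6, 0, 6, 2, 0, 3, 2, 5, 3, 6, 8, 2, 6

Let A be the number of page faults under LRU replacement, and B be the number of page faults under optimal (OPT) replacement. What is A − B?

1

Under LRU: F F F . F F . . . . F . F . F F F . → 10 faults.
Under OPT: F F F . F F . . . . F . F . . F F . → 9 faults.
A − B = 10 − 9 = 1.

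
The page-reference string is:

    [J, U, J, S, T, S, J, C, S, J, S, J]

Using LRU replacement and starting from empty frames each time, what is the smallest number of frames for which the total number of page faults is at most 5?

3

f=1: 12 faults
f=2: 8 faults
f=3: 5 faults
f=4: 5 faults
f=5: 5 faults
Smallest f with faults ≤ 5 is 3.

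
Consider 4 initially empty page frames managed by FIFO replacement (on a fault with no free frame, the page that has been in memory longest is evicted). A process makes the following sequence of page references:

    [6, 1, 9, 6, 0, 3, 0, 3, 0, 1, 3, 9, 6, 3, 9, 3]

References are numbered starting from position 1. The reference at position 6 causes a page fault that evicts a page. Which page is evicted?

6

pos 1: 6 → fault, frames [6]
pos 2: 1 → fault, frames [6, 1]
pos 3: 9 → fault, frames [6, 1, 9]
pos 4: 6 → hit
pos 5: 0 → fault, frames [6, 1, 9, 0]
pos 6: 3 → fault, evict 6, frames [1, 9, 0, 3]
At position 6, page 6 is evicted.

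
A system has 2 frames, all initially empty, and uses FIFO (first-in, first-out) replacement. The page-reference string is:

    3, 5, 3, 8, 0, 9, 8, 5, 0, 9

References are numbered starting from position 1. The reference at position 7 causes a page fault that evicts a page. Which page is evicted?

0

pos 1: 3 -> miss, frames (3)
pos 2: 5 -> miss, frames (3 5)
pos 3: 3 -> hit
pos 4: 8 -> miss, evict 3, frames (5 8)
pos 5: 0 -> miss, evict 5, frames (8 0)
pos 6: 9 -> miss, evict 8, frames (0 9)
pos 7: 8 -> miss, evict 0, frames (9 8)
At position 7, page 0 is evicted.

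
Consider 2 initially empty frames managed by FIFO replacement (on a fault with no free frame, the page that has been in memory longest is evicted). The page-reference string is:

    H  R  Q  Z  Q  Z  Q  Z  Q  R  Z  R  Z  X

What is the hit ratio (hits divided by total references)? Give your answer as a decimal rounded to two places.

H -> miss, frames {H}
R -> miss, frames {H,R}
Q -> miss, evict H, frames {R,Q}
Z -> miss, evict R, frames {Q,Z}
Q -> hit
Z -> hit
Q -> hit
Z -> hit
Q -> hit
R -> miss, evict Q, frames {Z,R}
Z -> hit
R -> hit
Z -> hit
X -> miss, evict Z, frames {R,X}
Hits: 8 of 14 references → 8/14 = 0.5714.

0.57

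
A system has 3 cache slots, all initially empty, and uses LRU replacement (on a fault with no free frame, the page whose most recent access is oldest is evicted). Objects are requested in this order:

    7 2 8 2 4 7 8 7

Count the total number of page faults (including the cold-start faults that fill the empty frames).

7: miss, frames [7]
2: miss, frames [7, 2]
8: miss, frames [7, 2, 8]
2: hit
4: miss, evict 7, frames [8, 2, 4]
7: miss, evict 8, frames [2, 4, 7]
8: miss, evict 2, frames [4, 7, 8]
7: hit
Page faults: 6.

6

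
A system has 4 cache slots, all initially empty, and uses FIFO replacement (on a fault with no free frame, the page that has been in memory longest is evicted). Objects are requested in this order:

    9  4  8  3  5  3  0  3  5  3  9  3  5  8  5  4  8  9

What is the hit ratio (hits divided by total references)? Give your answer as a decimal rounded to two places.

9 → fault, frames [9]
4 → fault, frames [9, 4]
8 → fault, frames [9, 4, 8]
3 → fault, frames [9, 4, 8, 3]
5 → fault, evict 9, frames [4, 8, 3, 5]
3 → hit
0 → fault, evict 4, frames [8, 3, 5, 0]
3 → hit
5 → hit
3 → hit
9 → fault, evict 8, frames [3, 5, 0, 9]
3 → hit
5 → hit
8 → fault, evict 3, frames [5, 0, 9, 8]
5 → hit
4 → fault, evict 5, frames [0, 9, 8, 4]
8 → hit
9 → hit
Hits: 9 of 18 references → 9/18 = 0.5000.

0.50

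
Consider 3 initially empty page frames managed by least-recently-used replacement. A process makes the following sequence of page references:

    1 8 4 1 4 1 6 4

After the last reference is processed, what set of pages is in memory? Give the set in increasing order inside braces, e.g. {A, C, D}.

{1, 4, 6}

1 → fault, frames (1)
8 → fault, frames (1 8)
4 → fault, frames (1 8 4)
1 → hit
4 → hit
1 → hit
6 → fault, evict 8, frames (4 1 6)
4 → hit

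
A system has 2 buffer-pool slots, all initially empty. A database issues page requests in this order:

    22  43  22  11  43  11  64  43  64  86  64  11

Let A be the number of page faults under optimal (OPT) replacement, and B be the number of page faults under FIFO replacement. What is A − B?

-2

Under OPT: F F . F . . F . . F . F → 6 faults.
Under FIFO: F F . F . . F F . F F F → 8 faults.
A − B = 6 − 8 = -2.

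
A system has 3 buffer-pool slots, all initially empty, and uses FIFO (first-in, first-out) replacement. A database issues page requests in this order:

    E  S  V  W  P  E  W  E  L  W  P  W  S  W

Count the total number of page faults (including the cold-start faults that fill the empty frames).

E -> miss, frames (E)
S -> miss, frames (E S)
V -> miss, frames (E S V)
W -> miss, evict E, frames (S V W)
P -> miss, evict S, frames (V W P)
E -> miss, evict V, frames (W P E)
W -> hit
E -> hit
L -> miss, evict W, frames (P E L)
W -> miss, evict P, frames (E L W)
P -> miss, evict E, frames (L W P)
W -> hit
S -> miss, evict L, frames (W P S)
W -> hit
Page faults: 10.

10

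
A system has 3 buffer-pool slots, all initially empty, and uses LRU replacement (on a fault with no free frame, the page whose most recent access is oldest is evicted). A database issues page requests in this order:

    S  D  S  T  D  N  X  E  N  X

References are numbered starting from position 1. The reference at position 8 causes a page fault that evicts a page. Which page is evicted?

D

pos 1: S: miss, frames {S}
pos 2: D: miss, frames {S,D}
pos 3: S: hit
pos 4: T: miss, frames {D,S,T}
pos 5: D: hit
pos 6: N: miss, evict S, frames {T,D,N}
pos 7: X: miss, evict T, frames {D,N,X}
pos 8: E: miss, evict D, frames {N,X,E}
At position 8, page D is evicted.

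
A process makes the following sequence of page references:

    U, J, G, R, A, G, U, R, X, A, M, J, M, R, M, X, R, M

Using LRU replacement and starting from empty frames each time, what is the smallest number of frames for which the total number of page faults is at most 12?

4

f=1: 18 faults
f=2: 16 faults
f=3: 13 faults
f=4: 12 faults
f=5: 8 faults
f=6: 8 faults
f=7: 7 faults
Smallest f with faults ≤ 12 is 4.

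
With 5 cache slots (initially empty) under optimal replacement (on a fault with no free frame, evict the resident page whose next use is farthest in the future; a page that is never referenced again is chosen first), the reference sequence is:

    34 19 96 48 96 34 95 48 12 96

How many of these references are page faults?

34 -> miss, frames {34}
19 -> miss, frames {34,19}
96 -> miss, frames {34,19,96}
48 -> miss, frames {34,19,96,48}
96 -> hit
34 -> hit
95 -> miss, frames {34,19,96,48,95}
48 -> hit
12 -> miss, evict 95, frames {34,19,96,48,12}
96 -> hit
Page faults: 6.

6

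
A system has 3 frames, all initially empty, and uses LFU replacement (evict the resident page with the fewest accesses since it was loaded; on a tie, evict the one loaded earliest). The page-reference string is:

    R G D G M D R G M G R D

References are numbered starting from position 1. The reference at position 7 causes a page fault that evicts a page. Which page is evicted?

M

pos 1: R: miss, frames (R)
pos 2: G: miss, frames (R G)
pos 3: D: miss, frames (R G D)
pos 4: G: hit
pos 5: M: miss, evict R, frames (G D M)
pos 6: D: hit
pos 7: R: miss, evict M, frames (G D R)
At position 7, page M is evicted.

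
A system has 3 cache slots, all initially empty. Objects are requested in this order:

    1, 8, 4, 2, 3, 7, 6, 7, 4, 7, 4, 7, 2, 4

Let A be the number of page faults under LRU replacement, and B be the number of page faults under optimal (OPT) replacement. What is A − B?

Under LRU: F F F F F F F . F . . . F . → 9 faults.
Under OPT: F F F F F F F . . . . . F . → 8 faults.
A − B = 9 − 8 = 1.

1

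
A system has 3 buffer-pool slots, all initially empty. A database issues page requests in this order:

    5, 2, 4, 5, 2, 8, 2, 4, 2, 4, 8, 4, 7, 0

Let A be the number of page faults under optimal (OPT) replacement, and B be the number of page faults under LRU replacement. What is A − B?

-1

Under OPT: F F F . . F . . . . . . F F → 6 faults.
Under LRU: F F F . . F . F . . . . F F → 7 faults.
A − B = 6 − 7 = -1.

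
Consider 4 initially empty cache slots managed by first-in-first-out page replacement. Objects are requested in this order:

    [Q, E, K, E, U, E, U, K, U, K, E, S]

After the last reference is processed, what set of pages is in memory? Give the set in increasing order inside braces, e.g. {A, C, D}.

{E, K, S, U}

Q -> fault, frames (Q)
E -> fault, frames (Q E)
K -> fault, frames (Q E K)
E -> hit
U -> fault, frames (Q E K U)
E -> hit
U -> hit
K -> hit
U -> hit
K -> hit
E -> hit
S -> fault, evict Q, frames (E K U S)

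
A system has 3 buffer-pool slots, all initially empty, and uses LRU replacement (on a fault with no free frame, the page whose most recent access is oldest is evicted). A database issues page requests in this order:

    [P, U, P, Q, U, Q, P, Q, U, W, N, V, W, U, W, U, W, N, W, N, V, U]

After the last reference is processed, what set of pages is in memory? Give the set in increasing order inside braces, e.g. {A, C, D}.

{N, U, V}

P → miss, frames {P}
U → miss, frames {P,U}
P → hit
Q → miss, frames {U,P,Q}
U → hit
Q → hit
P → hit
Q → hit
U → hit
W → miss, evict P, frames {Q,U,W}
N → miss, evict Q, frames {U,W,N}
V → miss, evict U, frames {W,N,V}
W → hit
U → miss, evict N, frames {V,W,U}
W → hit
U → hit
W → hit
N → miss, evict V, frames {U,W,N}
W → hit
N → hit
V → miss, evict U, frames {W,N,V}
U → miss, evict W, frames {N,V,U}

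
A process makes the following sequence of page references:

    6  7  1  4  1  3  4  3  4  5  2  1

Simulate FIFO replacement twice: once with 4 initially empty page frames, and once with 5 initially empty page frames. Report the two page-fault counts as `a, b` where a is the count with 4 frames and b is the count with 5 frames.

4 frames: F F F F . F . . . F F F → 8 faults.
5 frames: F F F F . F . . . F F . → 7 faults.
7 < 8: adding a frame reduced faults, as is typical.

8, 7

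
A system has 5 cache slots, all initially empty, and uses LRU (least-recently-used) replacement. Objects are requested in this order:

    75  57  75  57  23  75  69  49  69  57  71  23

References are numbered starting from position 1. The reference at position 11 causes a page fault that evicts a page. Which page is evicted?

pos 1: 75 → fault, frames [75]
pos 2: 57 → fault, frames [75, 57]
pos 3: 75 → hit
pos 4: 57 → hit
pos 5: 23 → fault, frames [75, 57, 23]
pos 6: 75 → hit
pos 7: 69 → fault, frames [57, 23, 75, 69]
pos 8: 49 → fault, frames [57, 23, 75, 69, 49]
pos 9: 69 → hit
pos 10: 57 → hit
pos 11: 71 → fault, evict 23, frames [75, 49, 69, 57, 71]
At position 11, page 23 is evicted.

23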